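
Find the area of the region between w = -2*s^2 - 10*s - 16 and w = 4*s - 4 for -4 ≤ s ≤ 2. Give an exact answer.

The difference (-2*s^2 - 10*s - 16) - (4*s - 4) = -2*s^2 - 14*s - 12 changes sign at s = -1 inside [-4, 2], so split the integral there.
∫[-4,-1] (-2*s^2 - 14*s - 12) ds = 27.
∫[-1,2] (-2*s^2 - 14*s - 12) ds = -63; the area of that piece is 63.
Total area = 27 + 63 = 90.

90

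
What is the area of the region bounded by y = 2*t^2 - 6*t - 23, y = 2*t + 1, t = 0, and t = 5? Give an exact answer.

410/3

On [0, 5], (2*t^2 - 6*t - 23) - (2*t + 1) = 2*t^2 - 8*t - 24 is ≤ 0 throughout, so the area is a single integral of |2*t^2 - 8*t - 24|.
∫[0,5] (2*t^2 - 8*t - 24) dt = -410/3; the area of that piece is 410/3.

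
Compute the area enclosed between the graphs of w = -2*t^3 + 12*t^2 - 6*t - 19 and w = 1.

Set the curves equal: -2*t^3 + 12*t^2 - 6*t - 19 = 1, so -2*t^3 + 12*t^2 - 6*t - 20 = 0, which factors as -2*(t - 5)*(t - 2)*(t + 1) = 0. The curves meet at t = -1, 2, 5.
On [-1, 2], w = 1 is on top; that piece has area ∫[-1,2] (-(-2*t^3 + 12*t^2 - 6*t - 20)) dt = 81/2.
On [2, 5], w = -2*t^3 + 12*t^2 - 6*t - 19 is on top; that piece has area ∫[2,5] (-2*t^3 + 12*t^2 - 6*t - 20) dt = 81/2.
Total enclosed area = 81/2 + 81/2 = 81.

81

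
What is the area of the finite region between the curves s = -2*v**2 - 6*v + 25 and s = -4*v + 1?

Both boundary curves give s as a function of v, so integrate with respect to v. Setting them equal: -2*v**2 - 2*v + 24 = 0, i.e. -2*(v - 3)*(v + 4) = 0, so they meet at v = -4, 3.
For v in [-4, 3], s = -2*v**2 - 6*v + 25 is on the right; area = ∫[-4,3] (-2*v**2 - 2*v + 24) dv = 343/3.

343/3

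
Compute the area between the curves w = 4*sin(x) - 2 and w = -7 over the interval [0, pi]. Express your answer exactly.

On [0, pi], (4*sin(x) - 2) - (-7) = 4*sin(x) + 5 is ≥ 0 throughout, so the area is a single integral of |4*sin(x) + 5|.
∫[0,pi] (4*sin(x) + 5) dx = 8 + 5*pi.

8 + 5*pi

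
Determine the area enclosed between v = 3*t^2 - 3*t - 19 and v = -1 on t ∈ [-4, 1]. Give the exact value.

157/2

The difference (3*t^2 - 3*t - 19) - (-1) = 3*t^2 - 3*t - 18 changes sign at t = -2 inside [-4, 1], so split the integral there.
∫[-4,-2] (3*t^2 - 3*t - 18) dt = 38.
∫[-2,1] (3*t^2 - 3*t - 18) dt = -81/2; the area of that piece is 81/2.
Total area = 38 + 81/2 = 157/2.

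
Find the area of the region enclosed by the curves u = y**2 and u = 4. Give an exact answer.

Both boundary curves give u as a function of y, so integrate with respect to y. Setting them equal: y**2 - 4 = 0, i.e. (y - 2)*(y + 2) = 0, so they meet at y = -2, 2.
For y in [-2, 2], u = y**2 is on the left; area = ∫[-2,2] (-(y**2 - 4)) dy = 32/3.

32/3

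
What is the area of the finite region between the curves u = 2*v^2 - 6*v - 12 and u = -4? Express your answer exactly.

125/3

Both boundary curves give u as a function of v, so integrate with respect to v. Setting them equal: 2*v^2 - 6*v - 8 = 0, i.e. 2*(v - 4)*(v + 1) = 0, so they meet at v = -1, 4.
For v in [-1, 4], u = 2*v^2 - 6*v - 12 is on the left; area = ∫[-1,4] (-(2*v^2 - 6*v - 8)) dv = 125/3.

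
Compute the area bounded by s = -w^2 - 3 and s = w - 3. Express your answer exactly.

1/6

Both boundary curves give s as a function of w, so integrate with respect to w. Setting them equal: -w^2 - w = 0, i.e. -w*(w + 1) = 0, so they meet at w = -1, 0.
For w in [-1, 0], s = -w^2 - 3 is on the right; area = ∫[-1,0] (-w^2 - w) dw = 1/6.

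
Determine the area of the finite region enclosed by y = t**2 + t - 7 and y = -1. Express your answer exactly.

Set the curves equal: t**2 + t - 7 = -1, so t**2 + t - 6 = 0, which factors as (t - 2)*(t + 3) = 0. The curves meet at t = -3, 2.
On [-3, 2], y = -1 is on top; that piece has area ∫[-3,2] (-(t**2 + t - 6)) dt = 125/6.

125/6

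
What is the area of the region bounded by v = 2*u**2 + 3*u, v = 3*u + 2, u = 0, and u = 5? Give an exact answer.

The difference (2*u**2 + 3*u) - (3*u + 2) = 2*u**2 - 2 changes sign at u = 1 inside [0, 5], so split the integral there.
∫[0,1] (2*u**2 - 2) du = -4/3; the area of that piece is 4/3.
∫[1,5] (2*u**2 - 2) du = 224/3.
Total area = 4/3 + 224/3 = 76.

76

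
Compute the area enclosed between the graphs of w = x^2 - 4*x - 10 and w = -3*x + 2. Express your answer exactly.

343/6

Set the curves equal: x^2 - 4*x - 10 = -3*x + 2, so x^2 - x - 12 = 0, which factors as (x - 4)*(x + 3) = 0. The curves meet at x = -3, 4.
On [-3, 4], w = -3*x + 2 is on top; that piece has area ∫[-3,4] (-(x^2 - x - 12)) dx = 343/6.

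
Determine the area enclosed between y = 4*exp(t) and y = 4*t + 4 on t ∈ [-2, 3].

On [-2, 3], (4*exp(t)) - (4*t + 4) = -4*t + 4*exp(t) - 4 is ≥ 0 throughout, so the area is a single integral of |-4*t + 4*exp(t) - 4|.
∫[-2,3] (-4*t + 4*exp(t) - 4) dt = -30 - 4*exp(-2) + 4*exp(3).

-30 - 4*exp(-2) + 4*exp(3)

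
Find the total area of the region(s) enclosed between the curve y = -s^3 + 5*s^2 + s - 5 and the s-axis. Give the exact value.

148/3

The curve meets the s-axis where -s^3 + 5*s^2 + s - 5 = 0, i.e. -(s - 5)*(s - 1)*(s + 1) = 0, at s = -1, 1, 5.
On [-1, 1] the curve lies below the axis; ∫[-1,1] (-s^3 + 5*s^2 + s - 5) ds = -20/3, giving area 20/3.
On [1, 5] the curve lies above the axis; ∫[1,5] (-s^3 + 5*s^2 + s - 5) ds = 128/3, giving area 128/3.
Total area = 20/3 + 128/3 = 148/3.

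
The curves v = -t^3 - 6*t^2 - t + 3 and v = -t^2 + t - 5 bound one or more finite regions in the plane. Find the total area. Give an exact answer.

Set the curves equal: -t^3 - 6*t^2 - t + 3 = -t^2 + t - 5, so -t^3 - 5*t^2 - 2*t + 8 = 0, which factors as -(t - 1)*(t + 2)*(t + 4) = 0. The curves meet at t = -4, -2, 1.
On [-4, -2], v = -t^2 + t - 5 is on top; that piece has area ∫[-4,-2] (-(-t^3 - 5*t^2 - 2*t + 8)) dt = 16/3.
On [-2, 1], v = -t^3 - 6*t^2 - t + 3 is on top; that piece has area ∫[-2,1] (-t^3 - 5*t^2 - 2*t + 8) dt = 63/4.
Total enclosed area = 16/3 + 63/4 = 253/12.

253/12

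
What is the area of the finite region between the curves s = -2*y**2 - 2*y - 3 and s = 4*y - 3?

9

Both boundary curves give s as a function of y, so integrate with respect to y. Setting them equal: -2*y**2 - 6*y = 0, i.e. -2*y*(y + 3) = 0, so they meet at y = -3, 0.
For y in [-3, 0], s = -2*y**2 - 2*y - 3 is on the right; area = ∫[-3,0] (-2*y**2 - 6*y) dy = 9.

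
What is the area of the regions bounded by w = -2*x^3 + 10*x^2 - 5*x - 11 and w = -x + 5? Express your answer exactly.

253/6

Set the curves equal: -2*x^3 + 10*x^2 - 5*x - 11 = -x + 5, so -2*x^3 + 10*x^2 - 4*x - 16 = 0, which factors as -2*(x - 4)*(x - 2)*(x + 1) = 0. The curves meet at x = -1, 2, 4.
On [-1, 2], w = -x + 5 is on top; that piece has area ∫[-1,2] (-(-2*x^3 + 10*x^2 - 4*x - 16)) dx = 63/2.
On [2, 4], w = -2*x^3 + 10*x^2 - 5*x - 11 is on top; that piece has area ∫[2,4] (-2*x^3 + 10*x^2 - 4*x - 16) dx = 32/3.
Total enclosed area = 63/2 + 32/3 = 253/6.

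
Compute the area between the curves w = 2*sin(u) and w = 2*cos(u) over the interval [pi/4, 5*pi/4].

4*sqrt(2)

On [pi/4, 5*pi/4], (2*sin(u)) - (2*cos(u)) = 2*sin(u) - 2*cos(u) is ≥ 0 throughout, so the area is a single integral of |2*sin(u) - 2*cos(u)|.
∫[pi/4,5*pi/4] (2*sin(u) - 2*cos(u)) du = 4*sqrt(2).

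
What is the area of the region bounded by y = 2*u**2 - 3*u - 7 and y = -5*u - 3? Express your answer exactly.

9

Set the curves equal: 2*u**2 - 3*u - 7 = -5*u - 3, so 2*u**2 + 2*u - 4 = 0, which factors as 2*(u - 1)*(u + 2) = 0. The curves meet at u = -2, 1.
On [-2, 1], y = -5*u - 3 is on top; that piece has area ∫[-2,1] (-(2*u**2 + 2*u - 4)) du = 9.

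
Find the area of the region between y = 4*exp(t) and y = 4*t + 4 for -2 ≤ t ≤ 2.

-16 - 4*exp(-2) + 4*exp(2)

On [-2, 2], (4*exp(t)) - (4*t + 4) = -4*t + 4*exp(t) - 4 is ≥ 0 throughout, so the area is a single integral of |-4*t + 4*exp(t) - 4|.
∫[-2,2] (-4*t + 4*exp(t) - 4) dt = -16 - 4*exp(-2) + 4*exp(2).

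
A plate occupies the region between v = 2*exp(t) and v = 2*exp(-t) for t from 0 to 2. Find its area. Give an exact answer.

-4 + 2*exp(-2) + 2*exp(2)

On [0, 2], (2*exp(t)) - (2*exp(-t)) = 2*exp(t) - 2*exp(-t) is ≥ 0 throughout, so the area is a single integral of |2*exp(t) - 2*exp(-t)|.
∫[0,2] (2*exp(t) - 2*exp(-t)) dt = -4 + 2*exp(-2) + 2*exp(2).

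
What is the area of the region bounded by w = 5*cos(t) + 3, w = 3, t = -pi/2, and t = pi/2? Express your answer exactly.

On [-pi/2, pi/2], (5*cos(t) + 3) - (3) = 5*cos(t) is ≥ 0 throughout, so the area is a single integral of |5*cos(t)|.
∫[-pi/2,pi/2] (5*cos(t)) dt = 10.

10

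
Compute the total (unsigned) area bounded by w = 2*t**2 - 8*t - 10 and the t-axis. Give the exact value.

The curve meets the t-axis where 2*t**2 - 8*t - 10 = 0, i.e. 2*(t - 5)*(t + 1) = 0, at t = -1, 5.
On [-1, 5] the curve lies below the axis; ∫[-1,5] (2*t**2 - 8*t - 10) dt = -72, giving area 72.

72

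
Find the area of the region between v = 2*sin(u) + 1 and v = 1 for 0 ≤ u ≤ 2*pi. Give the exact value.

The difference (2*sin(u) + 1) - (1) = 2*sin(u) changes sign at u = pi inside [0, 2*pi], so split the integral there.
∫[0,pi] (2*sin(u)) du = 4.
∫[pi,2*pi] (2*sin(u)) du = -4; the area of that piece is 4.
Total area = 4 + 4 = 8.

8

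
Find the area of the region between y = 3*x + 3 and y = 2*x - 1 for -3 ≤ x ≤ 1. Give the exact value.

On [-3, 1], (3*x + 3) - (2*x - 1) = x + 4 is ≥ 0 throughout, so the area is a single integral of |x + 4|.
∫[-3,1] (x + 4) dx = 12.

12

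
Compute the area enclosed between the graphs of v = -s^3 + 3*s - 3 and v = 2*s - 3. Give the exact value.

1/2

Set the curves equal: -s^3 + 3*s - 3 = 2*s - 3, so -s^3 + s = 0, which factors as -s*(s - 1)*(s + 1) = 0. The curves meet at s = -1, 0, 1.
On [-1, 0], v = 2*s - 3 is on top; that piece has area ∫[-1,0] (-(-s^3 + s)) ds = 1/4.
On [0, 1], v = -s^3 + 3*s - 3 is on top; that piece has area ∫[0,1] (-s^3 + s) ds = 1/4.
Total enclosed area = 1/4 + 1/4 = 1/2.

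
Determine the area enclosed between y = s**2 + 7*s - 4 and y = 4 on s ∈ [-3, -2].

On [-3, -2], (s**2 + 7*s - 4) - (4) = s**2 + 7*s - 8 is ≤ 0 throughout, so the area is a single integral of |s**2 + 7*s - 8|.
∫[-3,-2] (s**2 + 7*s - 8) ds = -115/6; the area of that piece is 115/6.

115/6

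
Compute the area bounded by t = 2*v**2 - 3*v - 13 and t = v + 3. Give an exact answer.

Both boundary curves give t as a function of v, so integrate with respect to v. Setting them equal: 2*v**2 - 4*v - 16 = 0, i.e. 2*(v - 4)*(v + 2) = 0, so they meet at v = -2, 4.
For v in [-2, 4], t = 2*v**2 - 3*v - 13 is on the left; area = ∫[-2,4] (-(2*v**2 - 4*v - 16)) dv = 72.

72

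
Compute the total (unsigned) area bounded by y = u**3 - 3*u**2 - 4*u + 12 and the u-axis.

The curve meets the u-axis where u**3 - 3*u**2 - 4*u + 12 = 0, i.e. (u - 3)*(u - 2)*(u + 2) = 0, at u = -2, 2, 3.
On [-2, 2] the curve lies above the axis; ∫[-2,2] (u**3 - 3*u**2 - 4*u + 12) du = 32, giving area 32.
On [2, 3] the curve lies below the axis; ∫[2,3] (u**3 - 3*u**2 - 4*u + 12) du = -3/4, giving area 3/4.
Total area = 32 + 3/4 = 131/4.

131/4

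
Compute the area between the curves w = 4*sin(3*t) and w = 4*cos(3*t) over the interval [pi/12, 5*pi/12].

8*sqrt(2)/3

On [pi/12, 5*pi/12], (4*sin(3*t)) - (4*cos(3*t)) = 4*sin(3*t) - 4*cos(3*t) is ≥ 0 throughout, so the area is a single integral of |4*sin(3*t) - 4*cos(3*t)|.
∫[pi/12,5*pi/12] (4*sin(3*t) - 4*cos(3*t)) dt = 8*sqrt(2)/3.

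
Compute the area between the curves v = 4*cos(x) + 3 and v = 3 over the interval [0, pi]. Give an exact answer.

The difference (4*cos(x) + 3) - (3) = 4*cos(x) changes sign at x = pi/2 inside [0, pi], so split the integral there.
∫[0,pi/2] (4*cos(x)) dx = 4.
∫[pi/2,pi] (4*cos(x)) dx = -4; the area of that piece is 4.
Total area = 4 + 4 = 8.

8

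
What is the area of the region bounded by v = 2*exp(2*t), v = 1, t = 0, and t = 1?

On [0, 1], (2*exp(2*t)) - (1) = 2*exp(2*t) - 1 is ≥ 0 throughout, so the area is a single integral of |2*exp(2*t) - 1|.
∫[0,1] (2*exp(2*t) - 1) dt = -2 + exp(2).

-2 + exp(2)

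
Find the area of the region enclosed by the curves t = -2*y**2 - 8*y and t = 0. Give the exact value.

Both boundary curves give t as a function of y, so integrate with respect to y. Setting them equal: -2*y**2 - 8*y = 0, i.e. -2*y*(y + 4) = 0, so they meet at y = -4, 0.
For y in [-4, 0], t = -2*y**2 - 8*y is on the right; area = ∫[-4,0] (-2*y**2 - 8*y) dy = 64/3.

64/3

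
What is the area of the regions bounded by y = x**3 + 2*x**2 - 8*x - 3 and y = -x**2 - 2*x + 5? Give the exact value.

Set the curves equal: x**3 + 2*x**2 - 8*x - 3 = -x**2 - 2*x + 5, so x**3 + 3*x**2 - 6*x - 8 = 0, which factors as (x - 2)*(x + 1)*(x + 4) = 0. The curves meet at x = -4, -1, 2.
On [-4, -1], y = x**3 + 2*x**2 - 8*x - 3 is on top; that piece has area ∫[-4,-1] (x**3 + 3*x**2 - 6*x - 8) dx = 81/4.
On [-1, 2], y = -x**2 - 2*x + 5 is on top; that piece has area ∫[-1,2] (-(x**3 + 3*x**2 - 6*x - 8)) dx = 81/4.
Total enclosed area = 81/4 + 81/4 = 81/2.

81/2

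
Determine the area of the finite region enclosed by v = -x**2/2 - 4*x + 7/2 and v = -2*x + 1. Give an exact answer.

18

Set the curves equal: -x**2/2 - 4*x + 7/2 = -2*x + 1, so -x**2/2 - 2*x + 5/2 = 0, which factors as -(x - 1)*(x + 5)/2 = 0. The curves meet at x = -5, 1.
On [-5, 1], v = -x**2/2 - 4*x + 7/2 is on top; that piece has area ∫[-5,1] (-x**2/2 - 2*x + 5/2) dx = 18.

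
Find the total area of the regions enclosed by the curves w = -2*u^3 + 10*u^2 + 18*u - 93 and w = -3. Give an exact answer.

1136/3

Set the curves equal: -2*u^3 + 10*u^2 + 18*u - 93 = -3, so -2*u^3 + 10*u^2 + 18*u - 90 = 0, which factors as -2*(u - 5)*(u - 3)*(u + 3) = 0. The curves meet at u = -3, 3, 5.
On [-3, 3], w = -3 is on top; that piece has area ∫[-3,3] (-(-2*u^3 + 10*u^2 + 18*u - 90)) du = 360.
On [3, 5], w = -2*u^3 + 10*u^2 + 18*u - 93 is on top; that piece has area ∫[3,5] (-2*u^3 + 10*u^2 + 18*u - 90) du = 56/3.
Total enclosed area = 360 + 56/3 = 1136/3.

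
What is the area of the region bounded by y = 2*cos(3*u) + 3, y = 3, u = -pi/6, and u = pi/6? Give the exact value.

On [-pi/6, pi/6], (2*cos(3*u) + 3) - (3) = 2*cos(3*u) is ≥ 0 throughout, so the area is a single integral of |2*cos(3*u)|.
∫[-pi/6,pi/6] (2*cos(3*u)) du = 4/3.

4/3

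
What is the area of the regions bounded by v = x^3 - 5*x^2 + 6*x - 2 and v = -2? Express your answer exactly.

37/12

Set the curves equal: x^3 - 5*x^2 + 6*x - 2 = -2, so x^3 - 5*x^2 + 6*x = 0, which factors as x*(x - 3)*(x - 2) = 0. The curves meet at x = 0, 2, 3.
On [0, 2], v = x^3 - 5*x^2 + 6*x - 2 is on top; that piece has area ∫[0,2] (x^3 - 5*x^2 + 6*x) dx = 8/3.
On [2, 3], v = -2 is on top; that piece has area ∫[2,3] (-(x^3 - 5*x^2 + 6*x)) dx = 5/12.
Total enclosed area = 8/3 + 5/12 = 37/12.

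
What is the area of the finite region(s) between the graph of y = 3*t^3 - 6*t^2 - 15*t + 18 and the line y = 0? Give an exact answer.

The curve meets the t-axis where 3*t^3 - 6*t^2 - 15*t + 18 = 0, i.e. 3*(t - 3)*(t - 1)*(t + 2) = 0, at t = -2, 1, 3.
On [-2, 1] the curve lies above the axis; ∫[-2,1] (3*t^3 - 6*t^2 - 15*t + 18) dt = 189/4, giving area 189/4.
On [1, 3] the curve lies below the axis; ∫[1,3] (3*t^3 - 6*t^2 - 15*t + 18) dt = -16, giving area 16.
Total area = 189/4 + 16 = 253/4.

253/4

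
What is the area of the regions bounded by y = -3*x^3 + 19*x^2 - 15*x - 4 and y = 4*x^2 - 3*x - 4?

Set the curves equal: -3*x^3 + 19*x^2 - 15*x - 4 = 4*x^2 - 3*x - 4, so -3*x^3 + 15*x^2 - 12*x = 0, which factors as -3*x*(x - 4)*(x - 1) = 0. The curves meet at x = 0, 1, 4.
On [0, 1], y = 4*x^2 - 3*x - 4 is on top; that piece has area ∫[0,1] (-(-3*x^3 + 15*x^2 - 12*x)) dx = 7/4.
On [1, 4], y = -3*x^3 + 19*x^2 - 15*x - 4 is on top; that piece has area ∫[1,4] (-3*x^3 + 15*x^2 - 12*x) dx = 135/4.
Total enclosed area = 7/4 + 135/4 = 71/2.

71/2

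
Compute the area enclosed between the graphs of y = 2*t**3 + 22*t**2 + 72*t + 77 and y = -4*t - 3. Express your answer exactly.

37/6

Set the curves equal: 2*t**3 + 22*t**2 + 72*t + 77 = -4*t - 3, so 2*t**3 + 22*t**2 + 76*t + 80 = 0, which factors as 2*(t + 2)*(t + 4)*(t + 5) = 0. The curves meet at t = -5, -4, -2.
On [-5, -4], y = 2*t**3 + 22*t**2 + 72*t + 77 is on top; that piece has area ∫[-5,-4] (2*t**3 + 22*t**2 + 76*t + 80) dt = 5/6.
On [-4, -2], y = -4*t - 3 is on top; that piece has area ∫[-4,-2] (-(2*t**3 + 22*t**2 + 76*t + 80)) dt = 16/3.
Total enclosed area = 5/6 + 16/3 = 37/6.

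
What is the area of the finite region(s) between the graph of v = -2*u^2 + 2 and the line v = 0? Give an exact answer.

The curve meets the u-axis where -2*u^2 + 2 = 0, i.e. -2*(u - 1)*(u + 1) = 0, at u = -1, 1.
On [-1, 1] the curve lies above the axis; ∫[-1,1] (-2*u^2 + 2) du = 8/3, giving area 8/3.

8/3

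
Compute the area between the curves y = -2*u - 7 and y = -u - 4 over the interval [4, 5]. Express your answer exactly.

On [4, 5], (-2*u - 7) - (-u - 4) = -u - 3 is ≤ 0 throughout, so the area is a single integral of |-u - 3|.
∫[4,5] (-u - 3) du = -15/2; the area of that piece is 15/2.

15/2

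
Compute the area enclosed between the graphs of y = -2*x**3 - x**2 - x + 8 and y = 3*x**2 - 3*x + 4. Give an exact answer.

Set the curves equal: -2*x**3 - x**2 - x + 8 = 3*x**2 - 3*x + 4, so -2*x**3 - 4*x**2 + 2*x + 4 = 0, which factors as -2*(x - 1)*(x + 1)*(x + 2) = 0. The curves meet at x = -2, -1, 1.
On [-2, -1], y = 3*x**2 - 3*x + 4 is on top; that piece has area ∫[-2,-1] (-(-2*x**3 - 4*x**2 + 2*x + 4)) dx = 5/6.
On [-1, 1], y = -2*x**3 - x**2 - x + 8 is on top; that piece has area ∫[-1,1] (-2*x**3 - 4*x**2 + 2*x + 4) dx = 16/3.
Total enclosed area = 5/6 + 16/3 = 37/6.

37/6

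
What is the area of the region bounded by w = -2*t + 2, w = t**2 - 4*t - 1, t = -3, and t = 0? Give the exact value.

The difference (-2*t + 2) - (t**2 - 4*t - 1) = -t**2 + 2*t + 3 changes sign at t = -1 inside [-3, 0], so split the integral there.
∫[-3,-1] (-t**2 + 2*t + 3) dt = -32/3; the area of that piece is 32/3.
∫[-1,0] (-t**2 + 2*t + 3) dt = 5/3.
Total area = 32/3 + 5/3 = 37/3.

37/3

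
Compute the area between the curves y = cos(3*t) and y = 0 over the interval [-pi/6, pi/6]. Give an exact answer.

On [-pi/6, pi/6], (cos(3*t)) - (0) = cos(3*t) is ≥ 0 throughout, so the area is a single integral of |cos(3*t)|.
∫[-pi/6,pi/6] (cos(3*t)) dt = 2/3.

2/3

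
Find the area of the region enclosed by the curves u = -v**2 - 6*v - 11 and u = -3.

4/3

Both boundary curves give u as a function of v, so integrate with respect to v. Setting them equal: -v**2 - 6*v - 8 = 0, i.e. -(v + 2)*(v + 4) = 0, so they meet at v = -4, -2.
For v in [-4, -2], u = -v**2 - 6*v - 11 is on the right; area = ∫[-4,-2] (-v**2 - 6*v - 8) dv = 4/3.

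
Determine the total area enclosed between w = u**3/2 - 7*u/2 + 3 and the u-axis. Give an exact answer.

The curve meets the u-axis where u**3/2 - 7*u/2 + 3 = 0, i.e. (u - 2)*(u - 1)*(u + 3)/2 = 0, at u = -3, 1, 2.
On [-3, 1] the curve lies above the axis; ∫[-3,1] (u**3/2 - 7*u/2 + 3) du = 16, giving area 16.
On [1, 2] the curve lies below the axis; ∫[1,2] (u**3/2 - 7*u/2 + 3) du = -3/8, giving area 3/8.
Total area = 16 + 3/8 = 131/8.

131/8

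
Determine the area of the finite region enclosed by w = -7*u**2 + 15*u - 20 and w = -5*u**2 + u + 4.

Set the curves equal: -7*u**2 + 15*u - 20 = -5*u**2 + u + 4, so -2*u**2 + 14*u - 24 = 0, which factors as -2*(u - 4)*(u - 3) = 0. The curves meet at u = 3, 4.
On [3, 4], w = -7*u**2 + 15*u - 20 is on top; that piece has area ∫[3,4] (-2*u**2 + 14*u - 24) du = 1/3.

1/3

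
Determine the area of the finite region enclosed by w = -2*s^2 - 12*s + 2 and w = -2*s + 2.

Set the curves equal: -2*s^2 - 12*s + 2 = -2*s + 2, so -2*s^2 - 10*s = 0, which factors as -2*s*(s + 5) = 0. The curves meet at s = -5, 0.
On [-5, 0], w = -2*s^2 - 12*s + 2 is on top; that piece has area ∫[-5,0] (-2*s^2 - 10*s) ds = 125/3.

125/3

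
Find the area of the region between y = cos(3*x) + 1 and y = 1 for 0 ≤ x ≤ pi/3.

2/3

The difference (cos(3*x) + 1) - (1) = cos(3*x) changes sign at x = pi/6 inside [0, pi/3], so split the integral there.
∫[0,pi/6] (cos(3*x)) dx = 1/3.
∫[pi/6,pi/3] (cos(3*x)) dx = -1/3; the area of that piece is 1/3.
Total area = 1/3 + 1/3 = 2/3.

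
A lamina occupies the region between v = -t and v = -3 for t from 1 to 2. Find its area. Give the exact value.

3/2

On [1, 2], (-t) - (-3) = -t + 3 is ≥ 0 throughout, so the area is a single integral of |-t + 3|.
∫[1,2] (-t + 3) dt = 3/2.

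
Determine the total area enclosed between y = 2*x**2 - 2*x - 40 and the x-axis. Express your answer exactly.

243

The curve meets the x-axis where 2*x**2 - 2*x - 40 = 0, i.e. 2*(x - 5)*(x + 4) = 0, at x = -4, 5.
On [-4, 5] the curve lies below the axis; ∫[-4,5] (2*x**2 - 2*x - 40) dx = -243, giving area 243.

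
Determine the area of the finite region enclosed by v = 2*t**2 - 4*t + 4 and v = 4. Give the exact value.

8/3

Set the curves equal: 2*t**2 - 4*t + 4 = 4, so 2*t**2 - 4*t = 0, which factors as 2*t*(t - 2) = 0. The curves meet at t = 0, 2.
On [0, 2], v = 4 is on top; that piece has area ∫[0,2] (-(2*t**2 - 4*t)) dt = 8/3.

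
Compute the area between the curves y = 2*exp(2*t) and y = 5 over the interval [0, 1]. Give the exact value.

The difference (2*exp(2*t)) - (5) = 2*exp(2*t) - 5 changes sign at t = -log(2)/2 + log(5)/2 inside [0, 1], so split the integral there.
∫[0,-log(2)/2 + log(5)/2] (2*exp(2*t) - 5) dt = log(4*sqrt(10)/125) + 3/2; the area of that piece is -3/2 + log(25*sqrt(10)/8).
∫[-log(2)/2 + log(5)/2,1] (2*exp(2*t) - 5) dt = -15/2 - 5*log(2)/2 + 5*log(5)/2 + exp(2).
Total area = (-3/2 + log(25*sqrt(10)/8)) + (-15/2 - 5*log(2)/2 + 5*log(5)/2 + exp(2)) = -9 - 11*log(2)/2 + log(10)/2 + 9*log(5)/2 + exp(2).

-9 - 11*log(2)/2 + log(10)/2 + 9*log(5)/2 + exp(2)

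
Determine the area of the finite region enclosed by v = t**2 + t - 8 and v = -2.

Set the curves equal: t**2 + t - 8 = -2, so t**2 + t - 6 = 0, which factors as (t - 2)*(t + 3) = 0. The curves meet at t = -3, 2.
On [-3, 2], v = -2 is on top; that piece has area ∫[-3,2] (-(t**2 + t - 6)) dt = 125/6.

125/6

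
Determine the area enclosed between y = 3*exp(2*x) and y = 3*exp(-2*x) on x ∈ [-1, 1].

-6 + 3*exp(-2) + 3*exp(2)

The difference (3*exp(2*x)) - (3*exp(-2*x)) = 3*exp(2*x) - 3*exp(-2*x) changes sign at x = 0 inside [-1, 1], so split the integral there.
∫[-1,0] (3*exp(2*x) - 3*exp(-2*x)) dx = -3*exp(2)/2 - 3*exp(-2)/2 + 3; the area of that piece is -3 + 3*exp(-2)/2 + 3*exp(2)/2.
∫[0,1] (3*exp(2*x) - 3*exp(-2*x)) dx = -3 + 3*exp(-2)/2 + 3*exp(2)/2.
Total area = (-3 + 3*exp(-2)/2 + 3*exp(2)/2) + (-3 + 3*exp(-2)/2 + 3*exp(2)/2) = -6 + 3*exp(-2) + 3*exp(2).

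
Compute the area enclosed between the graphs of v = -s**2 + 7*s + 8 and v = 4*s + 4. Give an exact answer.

125/6

Set the curves equal: -s**2 + 7*s + 8 = 4*s + 4, so -s**2 + 3*s + 4 = 0, which factors as -(s - 4)*(s + 1) = 0. The curves meet at s = -1, 4.
On [-1, 4], v = -s**2 + 7*s + 8 is on top; that piece has area ∫[-1,4] (-s**2 + 3*s + 4) ds = 125/6.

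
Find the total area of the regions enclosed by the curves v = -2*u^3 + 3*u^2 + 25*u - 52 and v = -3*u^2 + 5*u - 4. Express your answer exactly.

407/2

Set the curves equal: -2*u^3 + 3*u^2 + 25*u - 52 = -3*u^2 + 5*u - 4, so -2*u^3 + 6*u^2 + 20*u - 48 = 0, which factors as -2*(u - 4)*(u - 2)*(u + 3) = 0. The curves meet at u = -3, 2, 4.
On [-3, 2], v = -3*u^2 + 5*u - 4 is on top; that piece has area ∫[-3,2] (-(-2*u^3 + 6*u^2 + 20*u - 48)) du = 375/2.
On [2, 4], v = -2*u^3 + 3*u^2 + 25*u - 52 is on top; that piece has area ∫[2,4] (-2*u^3 + 6*u^2 + 20*u - 48) du = 16.
Total enclosed area = 375/2 + 16 = 407/2.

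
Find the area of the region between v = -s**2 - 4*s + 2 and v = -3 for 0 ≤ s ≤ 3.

52/3

The difference (-s**2 - 4*s + 2) - (-3) = -s**2 - 4*s + 5 changes sign at s = 1 inside [0, 3], so split the integral there.
∫[0,1] (-s**2 - 4*s + 5) ds = 8/3.
∫[1,3] (-s**2 - 4*s + 5) ds = -44/3; the area of that piece is 44/3.
Total area = 8/3 + 44/3 = 52/3.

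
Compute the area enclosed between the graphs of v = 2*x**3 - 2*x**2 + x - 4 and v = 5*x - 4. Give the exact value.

37/6

Set the curves equal: 2*x**3 - 2*x**2 + x - 4 = 5*x - 4, so 2*x**3 - 2*x**2 - 4*x = 0, which factors as 2*x*(x - 2)*(x + 1) = 0. The curves meet at x = -1, 0, 2.
On [-1, 0], v = 2*x**3 - 2*x**2 + x - 4 is on top; that piece has area ∫[-1,0] (2*x**3 - 2*x**2 - 4*x) dx = 5/6.
On [0, 2], v = 5*x - 4 is on top; that piece has area ∫[0,2] (-(2*x**3 - 2*x**2 - 4*x)) dx = 16/3.
Total enclosed area = 5/6 + 16/3 = 37/6.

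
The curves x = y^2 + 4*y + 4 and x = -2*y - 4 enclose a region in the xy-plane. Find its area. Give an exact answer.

4/3

Both boundary curves give x as a function of y, so integrate with respect to y. Setting them equal: y^2 + 6*y + 8 = 0, i.e. (y + 2)*(y + 4) = 0, so they meet at y = -4, -2.
For y in [-4, -2], x = y^2 + 4*y + 4 is on the left; area = ∫[-4,-2] (-(y^2 + 6*y + 8)) dy = 4/3.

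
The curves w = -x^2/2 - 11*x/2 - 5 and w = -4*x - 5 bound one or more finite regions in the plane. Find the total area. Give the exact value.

Set the curves equal: -x^2/2 - 11*x/2 - 5 = -4*x - 5, so -x^2/2 - 3*x/2 = 0, which factors as -x*(x + 3)/2 = 0. The curves meet at x = -3, 0.
On [-3, 0], w = -x^2/2 - 11*x/2 - 5 is on top; that piece has area ∫[-3,0] (-x^2/2 - 3*x/2) dx = 9/4.

9/4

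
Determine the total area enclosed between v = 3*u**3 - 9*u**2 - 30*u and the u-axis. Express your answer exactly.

1221/4

The curve meets the u-axis where 3*u**3 - 9*u**2 - 30*u = 0, i.e. 3*u*(u - 5)*(u + 2) = 0, at u = -2, 0, 5.
On [-2, 0] the curve lies above the axis; ∫[-2,0] (3*u**3 - 9*u**2 - 30*u) du = 24, giving area 24.
On [0, 5] the curve lies below the axis; ∫[0,5] (3*u**3 - 9*u**2 - 30*u) du = -1125/4, giving area 1125/4.
Total area = 24 + 1125/4 = 1221/4.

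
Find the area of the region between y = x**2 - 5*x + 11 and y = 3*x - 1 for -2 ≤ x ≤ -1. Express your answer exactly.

On [-2, -1], (x**2 - 5*x + 11) - (3*x - 1) = x**2 - 8*x + 12 is ≥ 0 throughout, so the area is a single integral of |x**2 - 8*x + 12|.
∫[-2,-1] (x**2 - 8*x + 12) dx = 79/3.

79/3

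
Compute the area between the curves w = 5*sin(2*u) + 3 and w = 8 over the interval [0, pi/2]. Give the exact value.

-5 + 5*pi/2

On [0, pi/2], (5*sin(2*u) + 3) - (8) = 5*sin(2*u) - 5 is ≤ 0 throughout, so the area is a single integral of |5*sin(2*u) - 5|.
∫[0,pi/2] (5*sin(2*u) - 5) du = 5 - 5*pi/2; the area of that piece is -5 + 5*pi/2.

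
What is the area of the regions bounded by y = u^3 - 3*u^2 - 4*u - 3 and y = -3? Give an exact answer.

131/4

Set the curves equal: u^3 - 3*u^2 - 4*u - 3 = -3, so u^3 - 3*u^2 - 4*u = 0, which factors as u*(u - 4)*(u + 1) = 0. The curves meet at u = -1, 0, 4.
On [-1, 0], y = u^3 - 3*u^2 - 4*u - 3 is on top; that piece has area ∫[-1,0] (u^3 - 3*u^2 - 4*u) du = 3/4.
On [0, 4], y = -3 is on top; that piece has area ∫[0,4] (-(u^3 - 3*u^2 - 4*u)) du = 32.
Total enclosed area = 3/4 + 32 = 131/4.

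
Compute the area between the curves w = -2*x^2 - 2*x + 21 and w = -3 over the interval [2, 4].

14

The difference (-2*x^2 - 2*x + 21) - (-3) = -2*x^2 - 2*x + 24 changes sign at x = 3 inside [2, 4], so split the integral there.
∫[2,3] (-2*x^2 - 2*x + 24) dx = 19/3.
∫[3,4] (-2*x^2 - 2*x + 24) dx = -23/3; the area of that piece is 23/3.
Total area = 19/3 + 23/3 = 14.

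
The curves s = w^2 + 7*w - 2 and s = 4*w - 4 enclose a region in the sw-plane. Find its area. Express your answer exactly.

1/6

Both boundary curves give s as a function of w, so integrate with respect to w. Setting them equal: w^2 + 3*w + 2 = 0, i.e. (w + 1)*(w + 2) = 0, so they meet at w = -2, -1.
For w in [-2, -1], s = w^2 + 7*w - 2 is on the left; area = ∫[-2,-1] (-(w^2 + 3*w + 2)) dw = 1/6.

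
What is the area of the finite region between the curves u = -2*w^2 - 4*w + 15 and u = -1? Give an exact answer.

72

Both boundary curves give u as a function of w, so integrate with respect to w. Setting them equal: -2*w^2 - 4*w + 16 = 0, i.e. -2*(w - 2)*(w + 4) = 0, so they meet at w = -4, 2.
For w in [-4, 2], u = -2*w^2 - 4*w + 15 is on the right; area = ∫[-4,2] (-2*w^2 - 4*w + 16) dw = 72.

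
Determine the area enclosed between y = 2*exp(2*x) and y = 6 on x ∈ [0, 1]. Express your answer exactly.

The difference (2*exp(2*x)) - (6) = 2*exp(2*x) - 6 changes sign at x = log(3)/2 inside [0, 1], so split the integral there.
∫[0,log(3)/2] (2*exp(2*x) - 6) dx = 2 - log(27); the area of that piece is -2 + log(27).
∫[log(3)/2,1] (2*exp(2*x) - 6) dx = -9 + 3*log(3) + exp(2).
Total area = (-2 + log(27)) + (-9 + 3*log(3) + exp(2)) = -11 + 6*log(3) + exp(2).

-11 + 6*log(3) + exp(2)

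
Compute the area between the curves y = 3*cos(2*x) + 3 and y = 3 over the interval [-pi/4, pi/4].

On [-pi/4, pi/4], (3*cos(2*x) + 3) - (3) = 3*cos(2*x) is ≥ 0 throughout, so the area is a single integral of |3*cos(2*x)|.
∫[-pi/4,pi/4] (3*cos(2*x)) dx = 3.

3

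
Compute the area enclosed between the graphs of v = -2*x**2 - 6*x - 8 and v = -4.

1/3

Set the curves equal: -2*x**2 - 6*x - 8 = -4, so -2*x**2 - 6*x - 4 = 0, which factors as -2*(x + 1)*(x + 2) = 0. The curves meet at x = -2, -1.
On [-2, -1], v = -2*x**2 - 6*x - 8 is on top; that piece has area ∫[-2,-1] (-2*x**2 - 6*x - 4) dx = 1/3.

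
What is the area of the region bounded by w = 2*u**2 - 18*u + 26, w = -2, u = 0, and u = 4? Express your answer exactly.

The difference (2*u**2 - 18*u + 26) - (-2) = 2*u**2 - 18*u + 28 changes sign at u = 2 inside [0, 4], so split the integral there.
∫[0,2] (2*u**2 - 18*u + 28) du = 76/3.
∫[2,4] (2*u**2 - 18*u + 28) du = -44/3; the area of that piece is 44/3.
Total area = 76/3 + 44/3 = 40.

40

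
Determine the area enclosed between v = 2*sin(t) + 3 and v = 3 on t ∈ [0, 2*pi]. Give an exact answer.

8

The difference (2*sin(t) + 3) - (3) = 2*sin(t) changes sign at t = pi inside [0, 2*pi], so split the integral there.
∫[0,pi] (2*sin(t)) dt = 4.
∫[pi,2*pi] (2*sin(t)) dt = -4; the area of that piece is 4.
Total area = 4 + 4 = 8.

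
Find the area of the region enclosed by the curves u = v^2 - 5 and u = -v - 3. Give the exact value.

Both boundary curves give u as a function of v, so integrate with respect to v. Setting them equal: v^2 + v - 2 = 0, i.e. (v - 1)*(v + 2) = 0, so they meet at v = -2, 1.
For v in [-2, 1], u = v^2 - 5 is on the left; area = ∫[-2,1] (-(v^2 + v - 2)) dv = 9/2.

9/2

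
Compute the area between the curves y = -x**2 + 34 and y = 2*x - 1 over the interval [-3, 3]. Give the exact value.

On [-3, 3], (-x**2 + 34) - (2*x - 1) = -x**2 - 2*x + 35 is ≥ 0 throughout, so the area is a single integral of |-x**2 - 2*x + 35|.
∫[-3,3] (-x**2 - 2*x + 35) dx = 192.

192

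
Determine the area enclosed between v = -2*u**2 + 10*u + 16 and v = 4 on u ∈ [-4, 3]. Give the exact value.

The difference (-2*u**2 + 10*u + 16) - (4) = -2*u**2 + 10*u + 12 changes sign at u = -1 inside [-4, 3], so split the integral there.
∫[-4,-1] (-2*u**2 + 10*u + 12) du = -81; the area of that piece is 81.
∫[-1,3] (-2*u**2 + 10*u + 12) du = 208/3.
Total area = 81 + 208/3 = 451/3.

451/3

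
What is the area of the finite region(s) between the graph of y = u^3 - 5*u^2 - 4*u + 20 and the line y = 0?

937/12

The curve meets the u-axis where u^3 - 5*u^2 - 4*u + 20 = 0, i.e. (u - 5)*(u - 2)*(u + 2) = 0, at u = -2, 2, 5.
On [-2, 2] the curve lies above the axis; ∫[-2,2] (u^3 - 5*u^2 - 4*u + 20) du = 160/3, giving area 160/3.
On [2, 5] the curve lies below the axis; ∫[2,5] (u^3 - 5*u^2 - 4*u + 20) du = -99/4, giving area 99/4.
Total area = 160/3 + 99/4 = 937/12.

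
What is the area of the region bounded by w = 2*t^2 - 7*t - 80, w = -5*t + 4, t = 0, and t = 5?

1085/3

On [0, 5], (2*t^2 - 7*t - 80) - (-5*t + 4) = 2*t^2 - 2*t - 84 is ≤ 0 throughout, so the area is a single integral of |2*t^2 - 2*t - 84|.
∫[0,5] (2*t^2 - 2*t - 84) dt = -1085/3; the area of that piece is 1085/3.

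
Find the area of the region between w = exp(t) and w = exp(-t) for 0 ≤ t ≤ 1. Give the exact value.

-2 + exp(-1) + exp(1)

On [0, 1], (exp(t)) - (exp(-t)) = exp(t) - exp(-t) is ≥ 0 throughout, so the area is a single integral of |exp(t) - exp(-t)|.
∫[0,1] (exp(t) - exp(-t)) dt = -2 + exp(-1) + exp(1).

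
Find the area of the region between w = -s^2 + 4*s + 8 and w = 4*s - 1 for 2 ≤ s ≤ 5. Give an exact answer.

The difference (-s^2 + 4*s + 8) - (4*s - 1) = -s^2 + 9 changes sign at s = 3 inside [2, 5], so split the integral there.
∫[2,3] (-s^2 + 9) ds = 8/3.
∫[3,5] (-s^2 + 9) ds = -44/3; the area of that piece is 44/3.
Total area = 8/3 + 44/3 = 52/3.

52/3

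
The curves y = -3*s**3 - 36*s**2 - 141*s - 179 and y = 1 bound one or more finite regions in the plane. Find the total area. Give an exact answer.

3/2

Set the curves equal: -3*s**3 - 36*s**2 - 141*s - 179 = 1, so -3*s**3 - 36*s**2 - 141*s - 180 = 0, which factors as -3*(s + 3)*(s + 4)*(s + 5) = 0. The curves meet at s = -5, -4, -3.
On [-5, -4], y = 1 is on top; that piece has area ∫[-5,-4] (-(-3*s**3 - 36*s**2 - 141*s - 180)) ds = 3/4.
On [-4, -3], y = -3*s**3 - 36*s**2 - 141*s - 179 is on top; that piece has area ∫[-4,-3] (-3*s**3 - 36*s**2 - 141*s - 180) ds = 3/4.
Total enclosed area = 3/4 + 3/4 = 3/2.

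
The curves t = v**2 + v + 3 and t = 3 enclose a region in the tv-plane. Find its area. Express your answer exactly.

1/6

Both boundary curves give t as a function of v, so integrate with respect to v. Setting them equal: v**2 + v = 0, i.e. v*(v + 1) = 0, so they meet at v = -1, 0.
For v in [-1, 0], t = v**2 + v + 3 is on the left; area = ∫[-1,0] (-(v**2 + v)) dv = 1/6.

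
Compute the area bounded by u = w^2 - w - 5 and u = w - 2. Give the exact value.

Both boundary curves give u as a function of w, so integrate with respect to w. Setting them equal: w^2 - 2*w - 3 = 0, i.e. (w - 3)*(w + 1) = 0, so they meet at w = -1, 3.
For w in [-1, 3], u = w^2 - w - 5 is on the left; area = ∫[-1,3] (-(w^2 - 2*w - 3)) dw = 32/3.

32/3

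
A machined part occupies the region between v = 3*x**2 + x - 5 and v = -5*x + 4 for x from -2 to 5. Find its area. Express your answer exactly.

187

The difference (3*x**2 + x - 5) - (-5*x + 4) = 3*x**2 + 6*x - 9 changes sign at x = 1 inside [-2, 5], so split the integral there.
∫[-2,1] (3*x**2 + 6*x - 9) dx = -27; the area of that piece is 27.
∫[1,5] (3*x**2 + 6*x - 9) dx = 160.
Total area = 27 + 160 = 187.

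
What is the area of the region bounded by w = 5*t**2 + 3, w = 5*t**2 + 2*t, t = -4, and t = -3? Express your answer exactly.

10

On [-4, -3], (5*t**2 + 3) - (5*t**2 + 2*t) = -2*t + 3 is ≥ 0 throughout, so the area is a single integral of |-2*t + 3|.
∫[-4,-3] (-2*t + 3) dt = 10.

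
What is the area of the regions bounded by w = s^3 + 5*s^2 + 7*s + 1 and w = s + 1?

37/12

Set the curves equal: s^3 + 5*s^2 + 7*s + 1 = s + 1, so s^3 + 5*s^2 + 6*s = 0, which factors as s*(s + 2)*(s + 3) = 0. The curves meet at s = -3, -2, 0.
On [-3, -2], w = s^3 + 5*s^2 + 7*s + 1 is on top; that piece has area ∫[-3,-2] (s^3 + 5*s^2 + 6*s) ds = 5/12.
On [-2, 0], w = s + 1 is on top; that piece has area ∫[-2,0] (-(s^3 + 5*s^2 + 6*s)) ds = 8/3.
Total enclosed area = 5/12 + 8/3 = 37/12.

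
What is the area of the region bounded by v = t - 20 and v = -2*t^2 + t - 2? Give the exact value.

Set the curves equal: t - 20 = -2*t^2 + t - 2, so 2*t^2 - 18 = 0, which factors as 2*(t - 3)*(t + 3) = 0. The curves meet at t = -3, 3.
On [-3, 3], v = -2*t^2 + t - 2 is on top; that piece has area ∫[-3,3] (-(2*t^2 - 18)) dt = 72.

72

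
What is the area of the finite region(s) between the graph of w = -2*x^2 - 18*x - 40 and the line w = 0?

1/3

The curve meets the x-axis where -2*x^2 - 18*x - 40 = 0, i.e. -2*(x + 4)*(x + 5) = 0, at x = -5, -4.
On [-5, -4] the curve lies above the axis; ∫[-5,-4] (-2*x^2 - 18*x - 40) dx = 1/3, giving area 1/3.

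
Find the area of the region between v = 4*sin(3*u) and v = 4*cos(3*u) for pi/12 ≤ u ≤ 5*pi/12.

On [pi/12, 5*pi/12], (4*sin(3*u)) - (4*cos(3*u)) = 4*sin(3*u) - 4*cos(3*u) is ≥ 0 throughout, so the area is a single integral of |4*sin(3*u) - 4*cos(3*u)|.
∫[pi/12,5*pi/12] (4*sin(3*u) - 4*cos(3*u)) du = 8*sqrt(2)/3.

8*sqrt(2)/3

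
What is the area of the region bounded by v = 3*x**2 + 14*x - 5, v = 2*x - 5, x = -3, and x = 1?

The difference (3*x**2 + 14*x - 5) - (2*x - 5) = 3*x**2 + 12*x changes sign at x = 0 inside [-3, 1], so split the integral there.
∫[-3,0] (3*x**2 + 12*x) dx = -27; the area of that piece is 27.
∫[0,1] (3*x**2 + 12*x) dx = 7.
Total area = 27 + 7 = 34.

34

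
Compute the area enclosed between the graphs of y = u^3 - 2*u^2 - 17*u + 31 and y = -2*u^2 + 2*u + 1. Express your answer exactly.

Set the curves equal: u^3 - 2*u^2 - 17*u + 31 = -2*u^2 + 2*u + 1, so u^3 - 19*u + 30 = 0, which factors as (u - 3)*(u - 2)*(u + 5) = 0. The curves meet at u = -5, 2, 3.
On [-5, 2], y = u^3 - 2*u^2 - 17*u + 31 is on top; that piece has area ∫[-5,2] (u^3 - 19*u + 30) du = 1029/4.
On [2, 3], y = -2*u^2 + 2*u + 1 is on top; that piece has area ∫[2,3] (-(u^3 - 19*u + 30)) du = 5/4.
Total enclosed area = 1029/4 + 5/4 = 517/2.

517/2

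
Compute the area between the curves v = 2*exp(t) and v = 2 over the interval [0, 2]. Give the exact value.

On [0, 2], (2*exp(t)) - (2) = 2*exp(t) - 2 is ≥ 0 throughout, so the area is a single integral of |2*exp(t) - 2|.
∫[0,2] (2*exp(t) - 2) dt = -6 + 2*exp(2).

-6 + 2*exp(2)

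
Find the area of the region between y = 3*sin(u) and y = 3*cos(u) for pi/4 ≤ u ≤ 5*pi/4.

6*sqrt(2)

On [pi/4, 5*pi/4], (3*sin(u)) - (3*cos(u)) = 3*sin(u) - 3*cos(u) is ≥ 0 throughout, so the area is a single integral of |3*sin(u) - 3*cos(u)|.
∫[pi/4,5*pi/4] (3*sin(u) - 3*cos(u)) du = 6*sqrt(2).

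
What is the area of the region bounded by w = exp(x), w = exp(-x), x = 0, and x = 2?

On [0, 2], (exp(x)) - (exp(-x)) = exp(x) - exp(-x) is ≥ 0 throughout, so the area is a single integral of |exp(x) - exp(-x)|.
∫[0,2] (exp(x) - exp(-x)) dx = -2 + exp(-2) + exp(2).

-2 + exp(-2) + exp(2)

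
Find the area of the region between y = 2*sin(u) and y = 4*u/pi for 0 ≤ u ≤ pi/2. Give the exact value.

On [0, pi/2], (2*sin(u)) - (4*u/pi) = -4*u/pi + 2*sin(u) is ≥ 0 throughout, so the area is a single integral of |-4*u/pi + 2*sin(u)|.
∫[0,pi/2] (-4*u/pi + 2*sin(u)) du = 2 - pi/2.

2 - pi/2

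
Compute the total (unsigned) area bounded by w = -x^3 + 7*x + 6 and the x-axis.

The curve meets the x-axis where -x^3 + 7*x + 6 = 0, i.e. -(x - 3)*(x + 1)*(x + 2) = 0, at x = -2, -1, 3.
On [-2, -1] the curve lies below the axis; ∫[-2,-1] (-x^3 + 7*x + 6) dx = -3/4, giving area 3/4.
On [-1, 3] the curve lies above the axis; ∫[-1,3] (-x^3 + 7*x + 6) dx = 32, giving area 32.
Total area = 3/4 + 32 = 131/4.

131/4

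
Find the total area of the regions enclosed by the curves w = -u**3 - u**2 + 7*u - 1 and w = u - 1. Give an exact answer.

253/12

Set the curves equal: -u**3 - u**2 + 7*u - 1 = u - 1, so -u**3 - u**2 + 6*u = 0, which factors as -u*(u - 2)*(u + 3) = 0. The curves meet at u = -3, 0, 2.
On [-3, 0], w = u - 1 is on top; that piece has area ∫[-3,0] (-(-u**3 - u**2 + 6*u)) du = 63/4.
On [0, 2], w = -u**3 - u**2 + 7*u - 1 is on top; that piece has area ∫[0,2] (-u**3 - u**2 + 6*u) du = 16/3.
Total enclosed area = 63/4 + 16/3 = 253/12.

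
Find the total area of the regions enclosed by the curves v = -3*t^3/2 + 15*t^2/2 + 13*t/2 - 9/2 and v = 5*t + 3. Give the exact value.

Set the curves equal: -3*t^3/2 + 15*t^2/2 + 13*t/2 - 9/2 = 5*t + 3, so -3*t^3/2 + 15*t^2/2 + 3*t/2 - 15/2 = 0, which factors as -3*(t - 5)*(t - 1)*(t + 1)/2 = 0. The curves meet at t = -1, 1, 5.
On [-1, 1], v = 5*t + 3 is on top; that piece has area ∫[-1,1] (-(-3*t^3/2 + 15*t^2/2 + 3*t/2 - 15/2)) dt = 10.
On [1, 5], v = -3*t^3/2 + 15*t^2/2 + 13*t/2 - 9/2 is on top; that piece has area ∫[1,5] (-3*t^3/2 + 15*t^2/2 + 3*t/2 - 15/2) dt = 64.
Total enclosed area = 10 + 64 = 74.

74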